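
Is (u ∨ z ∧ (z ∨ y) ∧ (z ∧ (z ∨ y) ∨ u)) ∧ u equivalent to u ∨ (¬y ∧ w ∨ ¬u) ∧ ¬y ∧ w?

No

E1: (u ∨ z ∧ (z ∨ y) ∧ (z ∧ (z ∨ y) ∨ u)) ∧ u
    = (u ∨ z ∧ (z ∨ y)) ∧ u   (absorption)
    = (u ∨ z) ∧ u   (absorption)
    = u   (absorption)
E2: u ∨ (¬y ∧ w ∨ ¬u) ∧ ¬y ∧ w
    = u ∨ ¬y ∧ w   (absorption)
These differ: at u=0, w=1, y=0, z=1, E1 = 0 but E2 = 1.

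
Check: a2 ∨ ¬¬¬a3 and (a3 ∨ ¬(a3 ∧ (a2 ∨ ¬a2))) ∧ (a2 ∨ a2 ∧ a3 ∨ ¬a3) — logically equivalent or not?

Yes

E1: a2 ∨ ¬¬¬a3
    = a2 ∨ ¬a3
E2: (a3 ∨ ¬(a3 ∧ (a2 ∨ ¬a2))) ∧ (a2 ∨ a2 ∧ a3 ∨ ¬a3)
    = (a3 ∨ ¬(a3 ∧ (a2 ∨ ¬a2))) ∧ (a2 ∨ ¬a3)
    = (a3 ∨ ¬a3) ∧ (a2 ∨ ¬a3)
    = a2 ∨ ¬a3
Both reduce to a2 ∨ ¬a3, so they are equivalent.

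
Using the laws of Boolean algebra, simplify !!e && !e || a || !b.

a || !b

!!e && !e || a || !b
= e && !e || a || !b   [double negation]
= a || !b   [complement / identity]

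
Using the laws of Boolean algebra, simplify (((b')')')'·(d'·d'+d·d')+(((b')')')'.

(((b')')')'·(d'·d'+d·d')+(((b')')')'
= (((b')')')'·d'+(((b')')')'
= (((b')')')'
= (b')'
= b

b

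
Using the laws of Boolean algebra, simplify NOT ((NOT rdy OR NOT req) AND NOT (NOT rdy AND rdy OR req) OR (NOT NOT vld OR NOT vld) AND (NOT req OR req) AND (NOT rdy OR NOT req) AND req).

NOT ((NOT rdy OR NOT req) AND NOT (NOT rdy AND rdy OR req) OR (NOT NOT vld OR NOT vld) AND (NOT req OR req) AND (NOT rdy OR NOT req) AND req)
= NOT ((NOT rdy OR NOT req) AND NOT (NOT rdy AND rdy OR req) OR (vld OR NOT vld) AND (NOT req OR req) AND (NOT rdy OR NOT req) AND req)   (double negation)
= NOT ((NOT rdy OR NOT req) AND NOT req OR (vld OR NOT vld) AND (NOT req OR req) AND (NOT rdy OR NOT req) AND req)   (complement / identity)
= NOT ((NOT rdy OR NOT req) AND NOT req OR (vld OR NOT vld) AND (NOT rdy OR NOT req) AND req)   (complement / identity)
= NOT ((NOT rdy OR NOT req) AND NOT req OR (NOT rdy OR NOT req) AND req)   (complement / identity)
= NOT (NOT rdy OR NOT req)   (distribution)
= rdy AND req   (De Morgan)

rdy AND req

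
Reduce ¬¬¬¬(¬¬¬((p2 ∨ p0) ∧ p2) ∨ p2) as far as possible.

¬¬¬¬(¬¬¬((p2 ∨ p0) ∧ p2) ∨ p2)
= ¬¬(¬¬¬((p2 ∨ p0) ∧ p2) ∨ p2)   — double negation
= ¬¬(¬((p2 ∨ p0) ∧ p2) ∨ p2)   — double negation
= ¬((p2 ∨ p0) ∧ p2) ∨ p2   — double negation
= ¬p2 ∨ p2   — absorption
= True   — complement

True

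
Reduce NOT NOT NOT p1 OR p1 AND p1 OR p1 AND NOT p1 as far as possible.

TRUE

NOT NOT NOT p1 OR p1 AND p1 OR p1 AND NOT p1
= NOT NOT NOT p1 OR p1   [distribution]
= NOT p1 OR p1   [double negation]
= TRUE   [complement]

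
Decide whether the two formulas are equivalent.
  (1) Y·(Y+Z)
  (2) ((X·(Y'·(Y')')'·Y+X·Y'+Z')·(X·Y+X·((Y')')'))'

E1: Y·(Y+Z)
    = Y
E2: ((X·(Y'·(Y')')'·Y+X·Y'+Z')·(X·Y+X·((Y')')'))'
    = ((X·(Y'·(Y')')'·Y+X·Y'+Z')·(X·Y+X·Y'))'
    = ((X·(Y+Y')·Y+X·Y'+Z')·(X·Y+X·Y'))'
    = ((X·Y+X·Y'+Z')·(X·Y+X·Y'))'
    = (X·Y+X·Y')'
    = X'
These differ: at X=0, Y=0, Z=0, E1 = 0 but E2 = 1.

No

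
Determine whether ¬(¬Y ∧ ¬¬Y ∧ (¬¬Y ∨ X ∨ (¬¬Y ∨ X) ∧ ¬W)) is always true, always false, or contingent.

¬(¬Y ∧ ¬¬Y ∧ (¬¬Y ∨ X ∨ (¬¬Y ∨ X) ∧ ¬W))
= ¬(¬Y ∧ ¬¬Y ∧ (¬¬Y ∨ X))
= ¬(¬Y ∧ ¬¬Y)
= Y ∨ ¬Y
= True

always true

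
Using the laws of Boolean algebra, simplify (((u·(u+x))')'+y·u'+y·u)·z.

(((u·(u+x))')'+y·u'+y·u)·z
= ((u')'+y·u'+y·u)·z
= ((u')'+y)·z
= (u+y)·z

(u+y)·z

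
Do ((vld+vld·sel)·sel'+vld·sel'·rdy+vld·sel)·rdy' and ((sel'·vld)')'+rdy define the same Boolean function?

No

E1: ((vld+vld·sel)·sel'+vld·sel'·rdy+vld·sel)·rdy'
    = (vld·sel'+vld·sel'·rdy+vld·sel)·rdy'
    = (vld·sel'+vld·sel)·rdy'
    = vld·rdy'
E2: ((sel'·vld)')'+rdy
    = sel'·vld+rdy
These differ: at rdy=1, sel=0, vld=0, E1 = 0 but E2 = 1.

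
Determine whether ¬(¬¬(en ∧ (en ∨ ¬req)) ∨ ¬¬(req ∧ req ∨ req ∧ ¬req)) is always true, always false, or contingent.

contingent

¬(¬¬(en ∧ (en ∨ ¬req)) ∨ ¬¬(req ∧ req ∨ req ∧ ¬req))
= ¬(en ∧ (en ∨ ¬req)) ∧ ¬(req ∧ req ∨ req ∧ ¬req)   — De Morgan
= ¬en ∧ ¬(req ∧ req ∨ req ∧ ¬req)   — absorption
= ¬en ∧ ¬req   — distribution
This depends on en, req, so it is not a constant.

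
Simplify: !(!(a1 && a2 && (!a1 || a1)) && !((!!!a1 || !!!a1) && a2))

!(!(a1 && a2 && (!a1 || a1)) && !((!!!a1 || !!!a1) && a2))
= !(!(a1 && a2) && !((!!!a1 || !!!a1) && a2))   (complement / identity)
= !(!(a1 && a2) && !(!!!a1 && a2))   (idempotence)
= !(!(a1 && a2) && !(!a1 && a2))   (double negation)
= a1 && a2 || !a1 && a2   (De Morgan)
= a2   (distribution)

a2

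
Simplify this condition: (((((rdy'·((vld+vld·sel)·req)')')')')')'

rdy+vld·req

(((((rdy'·((vld+vld·sel)·req)')')')')')'
= (((rdy'·((vld+vld·sel)·req)')')')'   [double negation]
= (((rdy'·(vld·req)')')')'   [absorption]
= ((rdy+vld·req)')'   [De Morgan]
= rdy+vld·req   [double negation]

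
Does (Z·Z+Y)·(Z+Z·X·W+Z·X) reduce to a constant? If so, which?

(Z·Z+Y)·(Z+Z·X·W+Z·X)
= (Z·Z+Y)·(Z+Z·X)
= (Z+Y)·(Z+Z·X)
= (Z+Y)·Z
= Z
This depends on Z, so it is not a constant.

no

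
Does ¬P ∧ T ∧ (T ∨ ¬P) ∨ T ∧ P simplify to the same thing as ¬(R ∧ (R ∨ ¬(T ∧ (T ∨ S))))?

No

E1: ¬P ∧ T ∧ (T ∨ ¬P) ∨ T ∧ P
    = ¬P ∧ T ∨ T ∧ P   — absorption
    = T   — distribution
E2: ¬(R ∧ (R ∨ ¬(T ∧ (T ∨ S))))
    = ¬(R ∧ (R ∨ ¬T))   — absorption
    = ¬R   — absorption
These differ: at P=0, R=0, S=1, T=0, E1 = 0 but E2 = 1.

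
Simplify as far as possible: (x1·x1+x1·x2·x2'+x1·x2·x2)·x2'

x1·x2'

(x1·x1+x1·x2·x2'+x1·x2·x2)·x2'
= (x1·x1+x1·x2)·x2'
= x1·(x1+x2)·x2'
= x1·x2'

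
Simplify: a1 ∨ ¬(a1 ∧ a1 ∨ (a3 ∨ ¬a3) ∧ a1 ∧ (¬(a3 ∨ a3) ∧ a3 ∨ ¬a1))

a1 ∨ ¬(a1 ∧ a1 ∨ (a3 ∨ ¬a3) ∧ a1 ∧ (¬(a3 ∨ a3) ∧ a3 ∨ ¬a1))
= a1 ∨ ¬(a1 ∧ a1 ∨ a1 ∧ (¬(a3 ∨ a3) ∧ a3 ∨ ¬a1))
= a1 ∨ ¬(a1 ∧ a1 ∨ a1 ∧ (¬a3 ∧ a3 ∨ ¬a1))
= a1 ∨ ¬(a1 ∧ a1 ∨ a1 ∧ ¬a1)
= a1 ∨ ¬a1
= True

True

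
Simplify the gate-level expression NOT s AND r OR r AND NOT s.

NOT s AND r OR r AND NOT s
= (r OR r) AND NOT s
= r AND NOT s

r AND NOT s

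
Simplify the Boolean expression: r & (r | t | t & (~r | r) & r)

r

r & (r | t | t & (~r | r) & r)
= r & (r | t | t & r)   (complement / identity)
= r & (r | t)   (absorption)
= r   (absorption)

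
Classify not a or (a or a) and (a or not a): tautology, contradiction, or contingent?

not a or (a or a) and (a or not a)
= not a or a and not a or a   (distribution)
= not a or a   (complement / identity)
= True   (complement)

tautology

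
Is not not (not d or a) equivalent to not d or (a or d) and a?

E1: not not (not d or a)
    = not d or a
E2: not d or (a or d) and a
    = not d or a
Both reduce to not d or a, so they are equivalent.

Yes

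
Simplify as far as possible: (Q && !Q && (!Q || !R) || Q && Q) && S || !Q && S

(Q && !Q && (!Q || !R) || Q && Q) && S || !Q && S
= (Q && !Q || Q && Q) && S || !Q && S
= Q && S || !Q && S
= S

S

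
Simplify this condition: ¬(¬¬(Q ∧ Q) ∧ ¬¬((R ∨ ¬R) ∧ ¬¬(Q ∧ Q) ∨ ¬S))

¬Q

¬(¬¬(Q ∧ Q) ∧ ¬¬((R ∨ ¬R) ∧ ¬¬(Q ∧ Q) ∨ ¬S))
= ¬(¬¬(Q ∧ Q) ∧ ¬¬(¬¬(Q ∧ Q) ∨ ¬S))
= ¬(¬¬(Q ∧ Q) ∧ (¬¬(Q ∧ Q) ∨ ¬S))
= ¬¬¬(Q ∧ Q)
= ¬¬¬Q
= ¬Q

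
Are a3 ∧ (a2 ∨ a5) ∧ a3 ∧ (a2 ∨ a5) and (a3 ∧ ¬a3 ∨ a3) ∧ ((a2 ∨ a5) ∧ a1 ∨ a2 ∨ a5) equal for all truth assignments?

E1: a3 ∧ (a2 ∨ a5) ∧ a3 ∧ (a2 ∨ a5)
    = a3 ∧ (a2 ∨ a5)   [idempotence]
E2: (a3 ∧ ¬a3 ∨ a3) ∧ ((a2 ∨ a5) ∧ a1 ∨ a2 ∨ a5)
    = (a3 ∧ ¬a3 ∨ a3) ∧ (a2 ∨ a5)   [absorption]
    = a3 ∧ (a2 ∨ a5)   [complement / identity]
Both reduce to a3 ∧ (a2 ∨ a5), so they are equivalent.

Yes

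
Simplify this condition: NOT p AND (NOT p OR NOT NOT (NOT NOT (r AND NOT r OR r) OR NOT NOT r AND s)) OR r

NOT p OR r

NOT p AND (NOT p OR NOT NOT (NOT NOT (r AND NOT r OR r) OR NOT NOT r AND s)) OR r
= NOT p AND (NOT p OR NOT NOT (r AND NOT r OR r) OR NOT NOT r AND s) OR r   — double negation
= NOT p AND (NOT p OR NOT NOT r OR NOT NOT r AND s) OR r   — complement / identity
= NOT p AND (NOT p OR NOT NOT r) OR r   — absorption
= NOT p AND (NOT p OR r) OR r   — double negation
= NOT p OR r   — absorption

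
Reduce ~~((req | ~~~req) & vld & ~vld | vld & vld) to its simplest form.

~~((req | ~~~req) & vld & ~vld | vld & vld)
= ~~((req | ~req) & vld & ~vld | vld & vld)   — double negation
= ~~(vld & ~vld | vld & vld)   — complement / identity
= vld & ~vld | vld & vld   — double negation
= vld   — distribution

vld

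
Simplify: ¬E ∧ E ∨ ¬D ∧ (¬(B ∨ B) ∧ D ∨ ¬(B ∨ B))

¬D ∧ ¬B

¬E ∧ E ∨ ¬D ∧ (¬(B ∨ B) ∧ D ∨ ¬(B ∨ B))
= ¬E ∧ E ∨ ¬D ∧ ¬(B ∨ B)   — absorption
= ¬E ∧ E ∨ ¬D ∧ ¬B   — idempotence
= ¬D ∧ ¬B   — complement / identity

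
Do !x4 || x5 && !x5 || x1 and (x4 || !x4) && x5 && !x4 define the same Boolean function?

No

E1: !x4 || x5 && !x5 || x1
    = !x4 || x1   [complement / identity]
E2: (x4 || !x4) && x5 && !x4
    = x5 && !x4   [complement / identity]
These differ: at x1=1, x4=0, x5=0, E1 = 1 but E2 = 0.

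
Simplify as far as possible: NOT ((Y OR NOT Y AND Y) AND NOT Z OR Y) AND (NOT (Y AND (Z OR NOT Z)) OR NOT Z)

NOT Y

NOT ((Y OR NOT Y AND Y) AND NOT Z OR Y) AND (NOT (Y AND (Z OR NOT Z)) OR NOT Z)
= NOT ((Y OR NOT Y AND Y) AND NOT Z OR Y) AND (NOT Y OR NOT Z)   [complement / identity]
= NOT (Y AND NOT Z OR Y) AND (NOT Y OR NOT Z)   [complement / identity]
= NOT Y AND (NOT Y OR NOT Z)   [absorption]
= NOT Y   [absorption]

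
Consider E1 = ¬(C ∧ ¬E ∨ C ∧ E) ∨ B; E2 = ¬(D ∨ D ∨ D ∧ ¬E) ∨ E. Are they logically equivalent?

E1: ¬(C ∧ ¬E ∨ C ∧ E) ∨ B
    = ¬C ∨ B   [distribution]
E2: ¬(D ∨ D ∨ D ∧ ¬E) ∨ E
    = ¬(D ∨ D ∧ ¬E) ∨ E   [idempotence]
    = ¬D ∨ E   [absorption]
These differ: at B=1, C=1, D=1, E=0, E1 = 1 but E2 = 0.

No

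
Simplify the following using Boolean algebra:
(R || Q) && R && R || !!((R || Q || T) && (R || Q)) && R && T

R

(R || Q) && R && R || !!((R || Q || T) && (R || Q)) && R && T
= (R || Q) && R && R || (R || Q || T) && (R || Q) && R && T   (double negation)
= (R || Q) && R || (R || Q || T) && (R || Q) && R && T   (idempotence)
= (R || Q) && R || (R || Q) && R && T   (absorption)
= (R || Q) && R   (absorption)
= R   (absorption)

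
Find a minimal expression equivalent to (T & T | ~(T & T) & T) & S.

(T & T | ~(T & T) & T) & S
= (T & T | ~T & T) & S
= T & S

T & S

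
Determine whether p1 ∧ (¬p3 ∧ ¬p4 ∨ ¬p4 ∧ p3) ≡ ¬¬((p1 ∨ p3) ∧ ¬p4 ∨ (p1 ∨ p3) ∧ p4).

E1: p1 ∧ (¬p3 ∧ ¬p4 ∨ ¬p4 ∧ p3)
    = p1 ∧ ¬p4
E2: ¬¬((p1 ∨ p3) ∧ ¬p4 ∨ (p1 ∨ p3) ∧ p4)
    = ¬¬(p1 ∨ p3)
    = p1 ∨ p3
These differ: at p1=1, p3=1, p4=1, E1 = 0 but E2 = 1.

No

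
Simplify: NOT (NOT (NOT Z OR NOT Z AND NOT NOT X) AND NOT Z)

NOT (NOT (NOT Z OR NOT Z AND NOT NOT X) AND NOT Z)
= NOT Z OR NOT Z AND NOT NOT X OR Z   [De Morgan]
= NOT Z OR NOT Z AND X OR Z   [double negation]
= NOT Z OR Z   [absorption]
= TRUE   [complement]

TRUE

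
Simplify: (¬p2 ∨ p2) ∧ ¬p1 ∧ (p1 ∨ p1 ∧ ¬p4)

(¬p2 ∨ p2) ∧ ¬p1 ∧ (p1 ∨ p1 ∧ ¬p4)
= (¬p2 ∨ p2) ∧ ¬p1 ∧ p1   (absorption)
= ¬p1 ∧ p1   (complement / identity)
= False   (complement)

False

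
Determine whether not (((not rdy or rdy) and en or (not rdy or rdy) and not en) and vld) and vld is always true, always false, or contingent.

not (((not rdy or rdy) and en or (not rdy or rdy) and not en) and vld) and vld
= not ((not rdy or rdy) and vld) and vld   (distribution)
= not vld and vld   (complement / identity)
= False   (complement)

always false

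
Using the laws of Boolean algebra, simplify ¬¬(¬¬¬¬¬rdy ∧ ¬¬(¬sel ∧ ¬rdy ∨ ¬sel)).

¬rdy ∧ ¬sel

¬¬(¬¬¬¬¬rdy ∧ ¬¬(¬sel ∧ ¬rdy ∨ ¬sel))
= ¬¬(¬¬¬¬¬rdy ∧ ¬¬¬sel)   [absorption]
= ¬(¬¬¬¬rdy ∨ ¬¬sel)   [De Morgan]
= ¬(¬¬rdy ∨ ¬¬sel)   [double negation]
= ¬rdy ∧ ¬sel   [De Morgan]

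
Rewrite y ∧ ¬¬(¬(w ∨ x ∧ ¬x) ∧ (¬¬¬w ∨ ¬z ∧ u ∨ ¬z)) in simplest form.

y ∧ ¬w

y ∧ ¬¬(¬(w ∨ x ∧ ¬x) ∧ (¬¬¬w ∨ ¬z ∧ u ∨ ¬z))
= y ∧ ¬¬(¬(w ∨ x ∧ ¬x) ∧ (¬¬¬w ∨ ¬z))   (absorption)
= y ∧ ¬¬(¬(w ∨ x ∧ ¬x) ∧ (¬w ∨ ¬z))   (double negation)
= y ∧ ¬¬(¬w ∧ (¬w ∨ ¬z))   (complement / identity)
= y ∧ ¬w ∧ (¬w ∨ ¬z)   (double negation)
= y ∧ ¬w   (absorption)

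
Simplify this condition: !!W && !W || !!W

W

!!W && !W || !!W
= W && !W || !!W   [double negation]
= !!W   [complement / identity]
= W   [double negation]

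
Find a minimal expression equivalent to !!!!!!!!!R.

!!!!!!!!!R
= !!!!!!!R   [double negation]
= !!!!!R   [double negation]
= !!!R   [double negation]
= !R   [double negation]

!R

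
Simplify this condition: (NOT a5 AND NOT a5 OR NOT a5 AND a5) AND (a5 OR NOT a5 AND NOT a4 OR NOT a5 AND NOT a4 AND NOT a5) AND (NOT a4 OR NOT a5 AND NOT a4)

(NOT a5 AND NOT a5 OR NOT a5 AND a5) AND (a5 OR NOT a5 AND NOT a4 OR NOT a5 AND NOT a4 AND NOT a5) AND (NOT a4 OR NOT a5 AND NOT a4)
= (NOT a5 AND NOT a5 OR NOT a5 AND a5) AND (a5 OR NOT a5 AND NOT a4) AND (NOT a4 OR NOT a5 AND NOT a4)   — absorption
= (NOT a5 AND NOT a5 OR NOT a5 AND a5) AND (NOT a5 AND NOT a4 OR a5 AND NOT a4)   — distribution
= (NOT a5 AND NOT a5 OR NOT a5 AND a5) AND NOT a4   — distribution
= NOT a5 AND NOT a4   — distribution

NOT a5 AND NOT a4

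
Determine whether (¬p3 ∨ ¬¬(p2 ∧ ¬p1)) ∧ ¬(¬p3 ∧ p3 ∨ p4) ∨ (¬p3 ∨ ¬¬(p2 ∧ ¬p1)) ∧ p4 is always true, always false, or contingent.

(¬p3 ∨ ¬¬(p2 ∧ ¬p1)) ∧ ¬(¬p3 ∧ p3 ∨ p4) ∨ (¬p3 ∨ ¬¬(p2 ∧ ¬p1)) ∧ p4
= (¬p3 ∨ ¬¬(p2 ∧ ¬p1)) ∧ ¬p4 ∨ (¬p3 ∨ ¬¬(p2 ∧ ¬p1)) ∧ p4   — complement / identity
= ¬p3 ∨ ¬¬(p2 ∧ ¬p1)   — distribution
= ¬p3 ∨ p2 ∧ ¬p1   — double negation
This depends on p1, p2, p3, so it is not a constant.

contingent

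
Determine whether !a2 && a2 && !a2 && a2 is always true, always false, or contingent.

!a2 && a2 && !a2 && a2
= !a2 && a2   [idempotence]
= false   [complement]

always false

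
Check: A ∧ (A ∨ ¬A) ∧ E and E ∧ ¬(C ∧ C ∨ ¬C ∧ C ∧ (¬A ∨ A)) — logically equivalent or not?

E1: A ∧ (A ∨ ¬A) ∧ E
    = A ∧ E   [complement / identity]
E2: E ∧ ¬(C ∧ C ∨ ¬C ∧ C ∧ (¬A ∨ A))
    = E ∧ ¬(C ∧ C ∨ ¬C ∧ C)   [complement / identity]
    = E ∧ ¬C   [distribution]
These differ: at A=0, C=0, E=1, E1 = 0 but E2 = 1.

No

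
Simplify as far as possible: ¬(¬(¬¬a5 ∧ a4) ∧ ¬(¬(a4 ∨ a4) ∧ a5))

a5

¬(¬(¬¬a5 ∧ a4) ∧ ¬(¬(a4 ∨ a4) ∧ a5))
= ¬(¬(a5 ∧ a4) ∧ ¬(¬(a4 ∨ a4) ∧ a5))   — double negation
= a5 ∧ a4 ∨ ¬(a4 ∨ a4) ∧ a5   — De Morgan
= a5 ∧ a4 ∨ ¬a4 ∧ a5   — idempotence
= a5   — distribution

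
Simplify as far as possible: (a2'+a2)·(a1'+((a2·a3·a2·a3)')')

(a2'+a2)·(a1'+((a2·a3·a2·a3)')')
= (a2'+a2)·(a1'+a2·a3·a2·a3)   — double negation
= a1'+a2·a3·a2·a3   — complement / identity
= a1'+a2·a3   — idempotence

a1'+a2·a3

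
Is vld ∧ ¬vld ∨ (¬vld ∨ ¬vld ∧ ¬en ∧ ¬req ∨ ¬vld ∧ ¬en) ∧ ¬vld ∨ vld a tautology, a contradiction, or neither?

tautology

vld ∧ ¬vld ∨ (¬vld ∨ ¬vld ∧ ¬en ∧ ¬req ∨ ¬vld ∧ ¬en) ∧ ¬vld ∨ vld
= vld ∧ ¬vld ∨ (¬vld ∨ ¬vld ∧ ¬en) ∧ ¬vld ∨ vld
= vld ∧ ¬vld ∨ ¬vld ∧ ¬vld ∨ vld
= ¬vld ∨ vld
= True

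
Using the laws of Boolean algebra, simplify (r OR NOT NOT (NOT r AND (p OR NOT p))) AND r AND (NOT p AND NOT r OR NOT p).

(r OR NOT NOT (NOT r AND (p OR NOT p))) AND r AND (NOT p AND NOT r OR NOT p)
= (r OR NOT NOT (NOT r AND (p OR NOT p))) AND r AND NOT p
= (r OR NOT r AND (p OR NOT p)) AND r AND NOT p
= (r OR NOT r) AND r AND NOT p
= r AND NOT p

r AND NOT p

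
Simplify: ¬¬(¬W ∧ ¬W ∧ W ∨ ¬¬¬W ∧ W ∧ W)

¬¬(¬W ∧ ¬W ∧ W ∨ ¬¬¬W ∧ W ∧ W)
= ¬W ∧ ¬W ∧ W ∨ ¬¬¬W ∧ W ∧ W
= ¬W ∧ ¬W ∧ W ∨ ¬W ∧ W ∧ W
= ¬W ∧ W
= False

False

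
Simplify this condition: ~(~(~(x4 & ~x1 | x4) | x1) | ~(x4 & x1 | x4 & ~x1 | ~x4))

~(~(~(x4 & ~x1 | x4) | x1) | ~(x4 & x1 | x4 & ~x1 | ~x4))
= (~(x4 & ~x1 | x4) | x1) & (x4 & x1 | x4 & ~x1 | ~x4)   (De Morgan)
= (~x4 | x1) & (x4 & x1 | x4 & ~x1 | ~x4)   (absorption)
= (~x4 | x1) & (x4 | ~x4)   (distribution)
= ~x4 | x1   (complement / identity)

~x4 | x1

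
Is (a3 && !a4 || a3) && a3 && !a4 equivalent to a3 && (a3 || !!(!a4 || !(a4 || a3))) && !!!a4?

Yes

E1: (a3 && !a4 || a3) && a3 && !a4
    = a3 && !a4   [absorption]
E2: a3 && (a3 || !!(!a4 || !(a4 || a3))) && !!!a4
    = a3 && (a3 || !(a4 && (a4 || a3))) && !!!a4   [De Morgan]
    = a3 && (a3 || !(a4 && (a4 || a3))) && !a4   [double negation]
    = a3 && (a3 || !a4) && !a4   [absorption]
    = a3 && !a4   [absorption]
Both reduce to a3 && !a4, so they are equivalent.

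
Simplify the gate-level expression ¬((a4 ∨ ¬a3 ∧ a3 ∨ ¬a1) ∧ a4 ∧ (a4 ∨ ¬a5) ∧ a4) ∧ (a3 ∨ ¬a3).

¬((a4 ∨ ¬a3 ∧ a3 ∨ ¬a1) ∧ a4 ∧ (a4 ∨ ¬a5) ∧ a4) ∧ (a3 ∨ ¬a3)
= ¬((a4 ∨ ¬a1) ∧ a4 ∧ (a4 ∨ ¬a5) ∧ a4) ∧ (a3 ∨ ¬a3)   (complement / identity)
= ¬((a4 ∨ ¬a1) ∧ a4 ∧ a4) ∧ (a3 ∨ ¬a3)   (absorption)
= ¬((a4 ∨ ¬a1) ∧ a4 ∧ a4)   (complement / identity)
= ¬(a4 ∧ a4)   (absorption)
= ¬a4   (idempotence)

¬a4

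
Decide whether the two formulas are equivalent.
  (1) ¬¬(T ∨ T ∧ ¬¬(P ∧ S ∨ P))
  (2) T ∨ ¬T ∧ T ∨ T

E1: ¬¬(T ∨ T ∧ ¬¬(P ∧ S ∨ P))
    = ¬¬(T ∨ T ∧ (P ∧ S ∨ P))   (double negation)
    = ¬¬(T ∨ T ∧ P)   (absorption)
    = ¬¬T   (absorption)
    = T   (double negation)
E2: T ∨ ¬T ∧ T ∨ T
    = T ∨ T   (complement / identity)
    = T   (idempotence)
Both reduce to T, so they are equivalent.

Yes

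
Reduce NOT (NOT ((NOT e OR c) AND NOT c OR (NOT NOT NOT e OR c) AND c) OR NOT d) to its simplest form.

(NOT e OR c) AND d

NOT (NOT ((NOT e OR c) AND NOT c OR (NOT NOT NOT e OR c) AND c) OR NOT d)
= NOT (NOT ((NOT e OR c) AND NOT c OR (NOT e OR c) AND c) OR NOT d)   — double negation
= NOT (NOT (NOT e OR c) OR NOT d)   — distribution
= (NOT e OR c) AND d   — De Morgan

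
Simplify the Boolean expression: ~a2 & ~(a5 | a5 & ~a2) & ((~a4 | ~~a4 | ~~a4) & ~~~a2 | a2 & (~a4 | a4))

~a2 & ~(a5 | a5 & ~a2) & ((~a4 | ~~a4 | ~~a4) & ~~~a2 | a2 & (~a4 | a4))
= ~a2 & ~a5 & ((~a4 | ~~a4 | ~~a4) & ~~~a2 | a2 & (~a4 | a4))   — absorption
= ~a2 & ~a5 & ((~a4 | ~~a4 | ~~a4) & ~a2 | a2 & (~a4 | a4))   — double negation
= ~a2 & ~a5 & ((~a4 | ~~a4) & ~a2 | a2 & (~a4 | a4))   — idempotence
= ~a2 & ~a5 & ((~a4 | a4) & ~a2 | a2 & (~a4 | a4))   — double negation
= ~a2 & ~a5 & (~a4 | a4)   — distribution
= ~a2 & ~a5   — complement / identity

~a2 & ~a5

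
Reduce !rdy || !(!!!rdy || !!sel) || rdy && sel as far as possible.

!rdy || !(!!!rdy || !!sel) || rdy && sel
= !rdy || !!rdy && !sel || rdy && sel
= !rdy || rdy && !sel || rdy && sel
= !rdy || rdy
= true

true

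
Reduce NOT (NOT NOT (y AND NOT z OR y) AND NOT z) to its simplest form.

NOT y OR z

NOT (NOT NOT (y AND NOT z OR y) AND NOT z)
= NOT (y AND NOT z OR y) OR z   [De Morgan]
= NOT y OR z   [absorption]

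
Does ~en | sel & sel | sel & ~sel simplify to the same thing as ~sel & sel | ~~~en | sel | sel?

Yes

E1: ~en | sel & sel | sel & ~sel
    = ~en | sel   [distribution]
E2: ~sel & sel | ~~~en | sel | sel
    = ~sel & sel | ~en | sel | sel   [double negation]
    = ~sel & sel | ~en | sel   [idempotence]
    = ~en | sel   [complement / identity]
Both reduce to ~en | sel, so they are equivalent.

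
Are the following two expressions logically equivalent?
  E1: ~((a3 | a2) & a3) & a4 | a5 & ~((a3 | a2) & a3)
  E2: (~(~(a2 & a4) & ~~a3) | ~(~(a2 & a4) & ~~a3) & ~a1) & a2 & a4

E1: ~((a3 | a2) & a3) & a4 | a5 & ~((a3 | a2) & a3)
    = (a4 | a5) & ~((a3 | a2) & a3)
    = (a4 | a5) & ~a3
E2: (~(~(a2 & a4) & ~~a3) | ~(~(a2 & a4) & ~~a3) & ~a1) & a2 & a4
    = ~(~(a2 & a4) & ~~a3) & a2 & a4
    = (a2 & a4 | ~a3) & a2 & a4
    = a2 & a4
These differ: at a1=0, a2=1, a3=0, a4=0, a5=1, E1 = 1 but E2 = 0.

No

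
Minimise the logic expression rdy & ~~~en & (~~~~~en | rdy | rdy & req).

rdy & ~en

rdy & ~~~en & (~~~~~en | rdy | rdy & req)
= rdy & ~~~en & (~~~en | rdy | rdy & req)   [double negation]
= rdy & ~~~en & (~~~en | rdy)   [absorption]
= rdy & ~~~en   [absorption]
= rdy & ~en   [double negation]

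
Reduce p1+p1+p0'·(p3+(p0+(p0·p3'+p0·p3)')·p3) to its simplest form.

p1+p0'·p3

p1+p1+p0'·(p3+(p0+(p0·p3'+p0·p3)')·p3)
= p1+p1+p0'·(p3+(p0+p0')·p3)   [distribution]
= p1+p1+p0'·(p3+p3)   [complement / identity]
= p1+p0'·(p3+p3)   [idempotence]
= p1+p0'·p3   [idempotence]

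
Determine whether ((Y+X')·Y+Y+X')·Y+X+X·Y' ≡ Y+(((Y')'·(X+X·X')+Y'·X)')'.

E1: ((Y+X')·Y+Y+X')·Y+X+X·Y'
    = (Y+X')·Y+X+X·Y'   — absorption
    = Y+X+X·Y'   — absorption
    = Y+X   — absorption
E2: Y+(((Y')'·(X+X·X')+Y'·X)')'
    = Y+(((Y')'·X+Y'·X)')'   — complement / identity
    = Y+((Y·X+Y'·X)')'   — double negation
    = Y+Y·X+Y'·X   — double negation
    = Y+X   — distribution
Both reduce to Y+X, so they are equivalent.

Yes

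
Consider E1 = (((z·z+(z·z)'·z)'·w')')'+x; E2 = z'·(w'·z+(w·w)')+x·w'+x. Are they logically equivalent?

E1: (((z·z+(z·z)'·z)'·w')')'+x
    = (z·z+(z·z)'·z)'·w'+x
    = (z·z+z'·z)'·w'+x
    = z'·w'+x
E2: z'·(w'·z+(w·w)')+x·w'+x
    = z'·(w'·z+w')+x·w'+x
    = z'·(w'·z+w')+x
    = z'·w'+x
Both reduce to z'·w'+x, so they are equivalent.

Yes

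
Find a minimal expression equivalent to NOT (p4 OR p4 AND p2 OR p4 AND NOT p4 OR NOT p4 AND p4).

NOT (p4 OR p4 AND p2 OR p4 AND NOT p4 OR NOT p4 AND p4)
= NOT (p4 OR p4 AND p2 OR p4 AND NOT p4)   — complement / identity
= NOT (p4 OR p4 AND p2)   — complement / identity
= NOT p4   — absorption

NOT p4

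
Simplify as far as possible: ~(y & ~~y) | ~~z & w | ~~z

~(y & ~~y) | ~~z & w | ~~z
= ~(y & ~~y) | ~~z   (absorption)
= ~(y & ~~y) | z   (double negation)
= ~(y & y) | z   (double negation)
= ~y | z   (idempotence)

~y | z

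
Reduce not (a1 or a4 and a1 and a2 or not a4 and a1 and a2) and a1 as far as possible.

False

not (a1 or a4 and a1 and a2 or not a4 and a1 and a2) and a1
= not (a1 or a1 and a2) and a1   — distribution
= not a1 and a1   — absorption
= False   — complement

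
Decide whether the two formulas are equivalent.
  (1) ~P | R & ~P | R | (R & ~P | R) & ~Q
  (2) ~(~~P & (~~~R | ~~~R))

Yes

E1: ~P | R & ~P | R | (R & ~P | R) & ~Q
    = ~P | R & ~P | R   [absorption]
    = ~P | R   [absorption]
E2: ~(~~P & (~~~R | ~~~R))
    = ~(~~P & ~~~R)   [idempotence]
    = ~P | ~~R   [De Morgan]
    = ~P | R   [double negation]
Both reduce to ~P | R, so they are equivalent.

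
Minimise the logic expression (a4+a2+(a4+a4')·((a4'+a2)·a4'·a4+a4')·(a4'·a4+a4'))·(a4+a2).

(a4+a2+(a4+a4')·((a4'+a2)·a4'·a4+a4')·(a4'·a4+a4'))·(a4+a2)
= (a4+a2+(a4+a4')·(a4'·a4+a4')·(a4'·a4+a4'))·(a4+a2)
= (a4+a2+(a4'·a4+a4')·(a4'·a4+a4'))·(a4+a2)
= (a4+a2+a4'·a4+a4')·(a4+a2)
= (a4+a2+a4')·(a4+a2)
= a4+a2

a4+a2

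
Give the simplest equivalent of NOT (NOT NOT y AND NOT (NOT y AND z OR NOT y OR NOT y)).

NOT (NOT NOT y AND NOT (NOT y AND z OR NOT y OR NOT y))
= NOT (NOT NOT y AND NOT (NOT y OR NOT y))   [absorption]
= NOT (NOT NOT y AND NOT NOT y)   [idempotence]
= NOT NOT NOT y   [idempotence]
= NOT y   [double negation]

NOT y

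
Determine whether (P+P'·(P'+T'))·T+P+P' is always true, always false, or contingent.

always true

(P+P'·(P'+T'))·T+P+P'
= (P+P')·T+P+P'
= P+P'
= 1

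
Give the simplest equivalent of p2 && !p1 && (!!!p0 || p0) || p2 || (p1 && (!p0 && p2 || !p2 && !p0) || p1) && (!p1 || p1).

p2 || p1

p2 && !p1 && (!!!p0 || p0) || p2 || (p1 && (!p0 && p2 || !p2 && !p0) || p1) && (!p1 || p1)
= p2 && !p1 && (!p0 || p0) || p2 || (p1 && (!p0 && p2 || !p2 && !p0) || p1) && (!p1 || p1)   [double negation]
= p2 && !p1 && (!p0 || p0) || p2 || p1 && (!p0 && p2 || !p2 && !p0) || p1   [complement / identity]
= p2 && !p1 || p2 || p1 && (!p0 && p2 || !p2 && !p0) || p1   [complement / identity]
= p2 && !p1 || p2 || p1 && !p0 || p1   [distribution]
= p2 || p1 && !p0 || p1   [absorption]
= p2 || p1   [absorption]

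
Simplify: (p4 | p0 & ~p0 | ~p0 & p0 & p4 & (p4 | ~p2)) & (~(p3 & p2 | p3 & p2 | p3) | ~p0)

(p4 | p0 & ~p0 | ~p0 & p0 & p4 & (p4 | ~p2)) & (~(p3 & p2 | p3 & p2 | p3) | ~p0)
= (p4 | ~p0 & (p0 | p0 & p4 & (p4 | ~p2))) & (~(p3 & p2 | p3 & p2 | p3) | ~p0)   [distribution]
= (p4 | ~p0 & (p0 | p0 & p4)) & (~(p3 & p2 | p3 & p2 | p3) | ~p0)   [absorption]
= (p4 | ~p0 & p0) & (~(p3 & p2 | p3 & p2 | p3) | ~p0)   [absorption]
= p4 & (~(p3 & p2 | p3 & p2 | p3) | ~p0)   [complement / identity]
= p4 & (~(p3 & p2 | p3) | ~p0)   [idempotence]
= p4 & (~p3 | ~p0)   [absorption]

p4 & (~p3 | ~p0)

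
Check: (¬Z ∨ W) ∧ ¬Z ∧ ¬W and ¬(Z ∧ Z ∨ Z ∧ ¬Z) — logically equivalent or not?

E1: (¬Z ∨ W) ∧ ¬Z ∧ ¬W
    = ¬Z ∧ ¬W   — absorption
E2: ¬(Z ∧ Z ∨ Z ∧ ¬Z)
    = ¬Z   — distribution
These differ: at W=1, Z=0, E1 = 0 but E2 = 1.

No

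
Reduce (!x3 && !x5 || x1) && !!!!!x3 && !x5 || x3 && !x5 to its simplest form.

!x5

(!x3 && !x5 || x1) && !!!!!x3 && !x5 || x3 && !x5
= (!x3 && !x5 || x1) && !!!x3 && !x5 || x3 && !x5   (double negation)
= (!x3 && !x5 || x1) && !x3 && !x5 || x3 && !x5   (double negation)
= !x3 && !x5 || x3 && !x5   (absorption)
= !x5   (distribution)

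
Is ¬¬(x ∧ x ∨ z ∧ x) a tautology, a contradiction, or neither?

¬¬(x ∧ x ∨ z ∧ x)
= x ∧ x ∨ z ∧ x   (double negation)
= (x ∨ z) ∧ x   (distribution)
= x   (absorption)
This depends on x, so it is not a constant.

neither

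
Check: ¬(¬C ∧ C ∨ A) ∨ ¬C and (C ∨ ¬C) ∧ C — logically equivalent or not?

E1: ¬(¬C ∧ C ∨ A) ∨ ¬C
    = ¬A ∨ ¬C   [complement / identity]
E2: (C ∨ ¬C) ∧ C
    = C   [complement / identity]
These differ: at A=1, C=0, E1 = 1 but E2 = 0.

No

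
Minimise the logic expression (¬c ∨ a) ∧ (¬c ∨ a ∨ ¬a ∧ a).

(¬c ∨ a) ∧ (¬c ∨ a ∨ ¬a ∧ a)
= (¬c ∨ a) ∧ (¬c ∨ a)   — complement / identity
= ¬c ∨ a   — idempotence

¬c ∨ a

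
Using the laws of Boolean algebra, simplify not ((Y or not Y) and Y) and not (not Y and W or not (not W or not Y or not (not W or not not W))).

not Y and not W

not ((Y or not Y) and Y) and not (not Y and W or not (not W or not Y or not (not W or not not W)))
= not ((Y or not Y) and Y) and not (not Y and W or not (not W or not Y or W and not W))   — De Morgan
= not ((Y or not Y) and Y) and not (not Y and W or not (not W or not Y))   — complement / identity
= not Y and not (not Y and W or not (not W or not Y))   — complement / identity
= not Y and not (not Y and W or W and Y)   — De Morgan
= not Y and not W   — distribution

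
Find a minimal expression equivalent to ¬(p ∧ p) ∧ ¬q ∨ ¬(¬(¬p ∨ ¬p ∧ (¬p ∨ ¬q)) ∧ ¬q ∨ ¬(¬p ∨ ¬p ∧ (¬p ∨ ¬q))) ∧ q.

¬(p ∧ p) ∧ ¬q ∨ ¬(¬(¬p ∨ ¬p ∧ (¬p ∨ ¬q)) ∧ ¬q ∨ ¬(¬p ∨ ¬p ∧ (¬p ∨ ¬q))) ∧ q
= ¬(p ∧ p) ∧ ¬q ∨ ¬¬(¬p ∨ ¬p ∧ (¬p ∨ ¬q)) ∧ q   [absorption]
= ¬(p ∧ p) ∧ ¬q ∨ ¬¬(¬p ∨ ¬p) ∧ q   [absorption]
= ¬(p ∧ p) ∧ ¬q ∨ ¬(p ∧ p) ∧ q   [De Morgan]
= ¬(p ∧ p)   [distribution]
= ¬p   [idempotence]

¬p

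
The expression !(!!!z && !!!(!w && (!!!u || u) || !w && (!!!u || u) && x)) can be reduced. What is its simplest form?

z || !w

!(!!!z && !!!(!w && (!!!u || u) || !w && (!!!u || u) && x))
= !(!!!z && !!!(!w && (!!!u || u)))   (absorption)
= !(!z && !!!(!w && (!!!u || u)))   (double negation)
= !(!z && !!!(!w && (!u || u)))   (double negation)
= !(!z && !!!!w)   (complement / identity)
= !(!z && !!w)   (double negation)
= z || !w   (De Morgan)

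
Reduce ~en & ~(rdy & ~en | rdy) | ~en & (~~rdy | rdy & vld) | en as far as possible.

1

~en & ~(rdy & ~en | rdy) | ~en & (~~rdy | rdy & vld) | en
= ~en & ~(rdy & ~en | rdy) | ~en & (rdy | rdy & vld) | en   [double negation]
= ~en & ~rdy | ~en & (rdy | rdy & vld) | en   [absorption]
= ~en & ~rdy | ~en & rdy | en   [absorption]
= ~en | en   [distribution]
= 1   [complement]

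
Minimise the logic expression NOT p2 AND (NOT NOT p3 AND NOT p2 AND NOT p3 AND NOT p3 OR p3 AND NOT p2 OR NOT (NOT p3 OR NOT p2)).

NOT p2 AND p3

NOT p2 AND (NOT NOT p3 AND NOT p2 AND NOT p3 AND NOT p3 OR p3 AND NOT p2 OR NOT (NOT p3 OR NOT p2))
= NOT p2 AND (NOT NOT p3 AND NOT p2 AND NOT p3 OR p3 AND NOT p2 OR NOT (NOT p3 OR NOT p2))
= NOT p2 AND (p3 AND NOT p2 AND NOT p3 OR p3 AND NOT p2 OR NOT (NOT p3 OR NOT p2))
= NOT p2 AND (p3 AND NOT p2 OR NOT (NOT p3 OR NOT p2))
= NOT p2 AND (p3 AND NOT p2 OR p3 AND p2)
= NOT p2 AND p3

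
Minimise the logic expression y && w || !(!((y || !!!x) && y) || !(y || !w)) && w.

y && w || !(!((y || !!!x) && y) || !(y || !w)) && w
= y && w || (y || !!!x) && y && (y || !w) && w   — De Morgan
= y && w || (y || !x) && y && (y || !w) && w   — double negation
= y && w || y && (y || !w) && w   — absorption
= y && w || y && w   — absorption
= y && w   — idempotence

y && w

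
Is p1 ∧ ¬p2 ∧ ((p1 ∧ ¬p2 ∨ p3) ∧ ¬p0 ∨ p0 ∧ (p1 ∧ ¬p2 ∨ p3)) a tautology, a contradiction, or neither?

neither

p1 ∧ ¬p2 ∧ ((p1 ∧ ¬p2 ∨ p3) ∧ ¬p0 ∨ p0 ∧ (p1 ∧ ¬p2 ∨ p3))
= p1 ∧ ¬p2 ∧ (p1 ∧ ¬p2 ∨ p3)   — distribution
= p1 ∧ ¬p2   — absorption
This depends on p1, p2, so it is not a constant.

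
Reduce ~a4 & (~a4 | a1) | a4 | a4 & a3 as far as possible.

~a4 & (~a4 | a1) | a4 | a4 & a3
= ~a4 | a4 | a4 & a3   — absorption
= ~a4 | a4   — absorption
= 1   — complement

1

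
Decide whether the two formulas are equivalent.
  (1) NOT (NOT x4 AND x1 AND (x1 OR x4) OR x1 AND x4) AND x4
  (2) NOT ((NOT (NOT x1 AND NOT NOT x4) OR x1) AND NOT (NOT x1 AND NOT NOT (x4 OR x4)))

E1: NOT (NOT x4 AND x1 AND (x1 OR x4) OR x1 AND x4) AND x4
    = NOT (NOT x4 AND x1 OR x1 AND x4) AND x4
    = NOT x1 AND x4
E2: NOT ((NOT (NOT x1 AND NOT NOT x4) OR x1) AND NOT (NOT x1 AND NOT NOT (x4 OR x4)))
    = NOT ((NOT (NOT x1 AND NOT NOT x4) OR x1) AND NOT (NOT x1 AND NOT NOT x4))
    = NOT NOT (NOT x1 AND NOT NOT x4)
    = NOT x1 AND NOT NOT x4
    = NOT x1 AND x4
Both reduce to NOT x1 AND x4, so they are equivalent.

Yes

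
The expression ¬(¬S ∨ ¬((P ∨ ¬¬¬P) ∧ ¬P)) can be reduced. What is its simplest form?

¬(¬S ∨ ¬((P ∨ ¬¬¬P) ∧ ¬P))
= ¬(¬S ∨ ¬((P ∨ ¬P) ∧ ¬P))   [double negation]
= S ∧ (P ∨ ¬P) ∧ ¬P   [De Morgan]
= S ∧ ¬P   [complement / identity]

S ∧ ¬P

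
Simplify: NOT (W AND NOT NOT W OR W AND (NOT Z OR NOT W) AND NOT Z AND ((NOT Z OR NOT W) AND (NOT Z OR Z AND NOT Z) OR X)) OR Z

NOT (W AND NOT NOT W OR W AND (NOT Z OR NOT W) AND NOT Z AND ((NOT Z OR NOT W) AND (NOT Z OR Z AND NOT Z) OR X)) OR Z
= NOT (W AND NOT NOT W OR W AND (NOT Z OR NOT W) AND NOT Z AND ((NOT Z OR NOT W) AND NOT Z OR X)) OR Z   [complement / identity]
= NOT (W AND W OR W AND (NOT Z OR NOT W) AND NOT Z AND ((NOT Z OR NOT W) AND NOT Z OR X)) OR Z   [double negation]
= NOT (W AND W OR W AND (NOT Z OR NOT W) AND NOT Z) OR Z   [absorption]
= NOT (W AND W OR W AND NOT Z) OR Z   [absorption]
= NOT (W AND (W OR NOT Z)) OR Z   [distribution]
= NOT W OR Z   [absorption]

NOT W OR Z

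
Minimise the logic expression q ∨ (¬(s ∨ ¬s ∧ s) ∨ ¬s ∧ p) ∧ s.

q ∨ (¬(s ∨ ¬s ∧ s) ∨ ¬s ∧ p) ∧ s
= q ∨ (¬s ∨ ¬s ∧ p) ∧ s   — complement / identity
= q ∨ ¬s ∧ s   — absorption
= q   — complement / identity

q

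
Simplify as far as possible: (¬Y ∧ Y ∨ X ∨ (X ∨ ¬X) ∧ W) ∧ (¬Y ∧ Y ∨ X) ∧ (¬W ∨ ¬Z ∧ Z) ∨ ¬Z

(¬Y ∧ Y ∨ X ∨ (X ∨ ¬X) ∧ W) ∧ (¬Y ∧ Y ∨ X) ∧ (¬W ∨ ¬Z ∧ Z) ∨ ¬Z
= (¬Y ∧ Y ∨ X ∨ W) ∧ (¬Y ∧ Y ∨ X) ∧ (¬W ∨ ¬Z ∧ Z) ∨ ¬Z   — complement / identity
= (¬Y ∧ Y ∨ X) ∧ (¬W ∨ ¬Z ∧ Z) ∨ ¬Z   — absorption
= X ∧ (¬W ∨ ¬Z ∧ Z) ∨ ¬Z   — complement / identity
= X ∧ ¬W ∨ ¬Z   — complement / identity

X ∧ ¬W ∨ ¬Z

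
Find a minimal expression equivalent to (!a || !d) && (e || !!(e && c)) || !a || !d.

(!a || !d) && (e || !!(e && c)) || !a || !d
= (!a || !d) && (e || e && c) || !a || !d   — double negation
= (!a || !d) && e || !a || !d   — absorption
= !a || !d   — absorption

!a || !d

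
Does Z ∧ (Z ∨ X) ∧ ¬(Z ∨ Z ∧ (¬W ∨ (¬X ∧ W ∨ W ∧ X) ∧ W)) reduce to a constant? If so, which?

Z ∧ (Z ∨ X) ∧ ¬(Z ∨ Z ∧ (¬W ∨ (¬X ∧ W ∨ W ∧ X) ∧ W))
= Z ∧ (Z ∨ X) ∧ ¬(Z ∨ Z ∧ (¬W ∨ W ∧ W))
= Z ∧ ¬(Z ∨ Z ∧ (¬W ∨ W ∧ W))
= Z ∧ ¬(Z ∨ Z ∧ (¬W ∨ W))
= Z ∧ ¬(Z ∨ Z)
= Z ∧ ¬Z
= False

yes, False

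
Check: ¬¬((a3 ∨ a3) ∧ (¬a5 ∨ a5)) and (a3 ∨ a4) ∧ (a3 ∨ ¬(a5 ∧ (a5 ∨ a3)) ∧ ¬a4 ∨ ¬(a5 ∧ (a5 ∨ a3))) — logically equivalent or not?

E1: ¬¬((a3 ∨ a3) ∧ (¬a5 ∨ a5))
    = (a3 ∨ a3) ∧ (¬a5 ∨ a5)   [double negation]
    = a3 ∧ (¬a5 ∨ a5)   [idempotence]
    = a3   [complement / identity]
E2: (a3 ∨ a4) ∧ (a3 ∨ ¬(a5 ∧ (a5 ∨ a3)) ∧ ¬a4 ∨ ¬(a5 ∧ (a5 ∨ a3)))
    = (a3 ∨ a4) ∧ (a3 ∨ ¬(a5 ∧ (a5 ∨ a3)))   [absorption]
    = (a3 ∨ a4) ∧ (a3 ∨ ¬a5)   [absorption]
    = a4 ∧ ¬a5 ∨ a3   [distribution]
These differ: at a3=0, a4=1, a5=0, E1 = 0 but E2 = 1.

No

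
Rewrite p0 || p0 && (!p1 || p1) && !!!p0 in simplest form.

p0 || p0 && (!p1 || p1) && !!!p0
= p0 || p0 && !!!p0   (complement / identity)
= p0 || p0 && !p0   (double negation)
= p0   (complement / identity)

p0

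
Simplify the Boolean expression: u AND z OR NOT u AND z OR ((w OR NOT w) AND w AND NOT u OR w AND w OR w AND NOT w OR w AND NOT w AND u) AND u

u AND z OR NOT u AND z OR ((w OR NOT w) AND w AND NOT u OR w AND w OR w AND NOT w OR w AND NOT w AND u) AND u
= u AND z OR NOT u AND z OR ((w OR NOT w) AND w AND NOT u OR w AND w OR w AND NOT w) AND u
= u AND z OR NOT u AND z OR (w AND NOT u OR w AND w OR w AND NOT w) AND u
= z OR (w AND NOT u OR w AND w OR w AND NOT w) AND u
= z OR (w AND NOT u OR w) AND u
= z OR w AND u

z OR w AND u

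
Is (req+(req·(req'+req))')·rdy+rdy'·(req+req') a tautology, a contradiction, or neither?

(req+(req·(req'+req))')·rdy+rdy'·(req+req')
= (req+req')·rdy+rdy'·(req+req')   [complement / identity]
= req+req'   [distribution]
= 1   [complement]

tautology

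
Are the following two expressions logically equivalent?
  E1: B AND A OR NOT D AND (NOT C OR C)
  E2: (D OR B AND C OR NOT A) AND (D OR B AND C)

E1: B AND A OR NOT D AND (NOT C OR C)
    = B AND A OR NOT D   (complement / identity)
E2: (D OR B AND C OR NOT A) AND (D OR B AND C)
    = D OR B AND C   (absorption)
These differ: at A=1, B=0, C=0, D=1, E1 = 0 but E2 = 1.

No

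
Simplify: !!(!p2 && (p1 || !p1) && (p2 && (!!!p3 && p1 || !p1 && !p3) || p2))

!!(!p2 && (p1 || !p1) && (p2 && (!!!p3 && p1 || !p1 && !p3) || p2))
= !!(!p2 && (p1 || !p1) && (p2 && (!p3 && p1 || !p1 && !p3) || p2))   — double negation
= !p2 && (p1 || !p1) && (p2 && (!p3 && p1 || !p1 && !p3) || p2)   — double negation
= !p2 && (p1 || !p1) && (p2 && !p3 || p2)   — distribution
= !p2 && (p2 && !p3 || p2)   — complement / identity
= !p2 && p2   — absorption
= false   — complement

false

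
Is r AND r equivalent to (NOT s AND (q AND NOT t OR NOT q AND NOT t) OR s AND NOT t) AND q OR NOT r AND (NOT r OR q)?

No

E1: r AND r
    = r   (idempotence)
E2: (NOT s AND (q AND NOT t OR NOT q AND NOT t) OR s AND NOT t) AND q OR NOT r AND (NOT r OR q)
    = (NOT s AND (q AND NOT t OR NOT q AND NOT t) OR s AND NOT t) AND q OR NOT r   (absorption)
    = (NOT s AND NOT t OR s AND NOT t) AND q OR NOT r   (distribution)
    = NOT t AND q OR NOT r   (distribution)
These differ: at q=0, r=0, s=1, t=0, E1 = 0 but E2 = 1.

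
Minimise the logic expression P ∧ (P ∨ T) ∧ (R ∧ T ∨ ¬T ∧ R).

P ∧ R

P ∧ (P ∨ T) ∧ (R ∧ T ∨ ¬T ∧ R)
= P ∧ (P ∨ T) ∧ R   — distribution
= P ∧ R   — absorption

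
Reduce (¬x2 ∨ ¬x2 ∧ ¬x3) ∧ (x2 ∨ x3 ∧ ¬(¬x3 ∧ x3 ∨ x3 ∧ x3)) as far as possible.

False

(¬x2 ∨ ¬x2 ∧ ¬x3) ∧ (x2 ∨ x3 ∧ ¬(¬x3 ∧ x3 ∨ x3 ∧ x3))
= ¬x2 ∧ (x2 ∨ x3 ∧ ¬(¬x3 ∧ x3 ∨ x3 ∧ x3))   — absorption
= ¬x2 ∧ (x2 ∨ x3 ∧ ¬x3)   — distribution
= ¬x2 ∧ x2   — complement / identity
= False   — complement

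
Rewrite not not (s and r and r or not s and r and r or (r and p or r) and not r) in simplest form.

not not (s and r and r or not s and r and r or (r and p or r) and not r)
= not not (r and r or (r and p or r) and not r)   (distribution)
= not not (r and r or r and not r)   (absorption)
= not not r   (distribution)
= r   (double negation)

r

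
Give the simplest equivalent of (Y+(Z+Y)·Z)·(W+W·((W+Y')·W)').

(Y+Z)·W

(Y+(Z+Y)·Z)·(W+W·((W+Y')·W)')
= (Y+Z)·(W+W·((W+Y')·W)')   — absorption
= (Y+Z)·(W+W·W')   — absorption
= (Y+Z)·W   — complement / identity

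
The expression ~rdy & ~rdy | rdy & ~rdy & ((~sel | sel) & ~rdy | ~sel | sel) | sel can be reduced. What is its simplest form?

~rdy | sel

~rdy & ~rdy | rdy & ~rdy & ((~sel | sel) & ~rdy | ~sel | sel) | sel
= ~rdy & ~rdy | rdy & ~rdy & (~sel | sel) | sel
= ~rdy & ~rdy | rdy & ~rdy | sel
= ~rdy | sel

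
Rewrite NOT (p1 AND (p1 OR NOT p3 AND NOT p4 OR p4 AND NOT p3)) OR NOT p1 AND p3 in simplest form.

NOT p1

NOT (p1 AND (p1 OR NOT p3 AND NOT p4 OR p4 AND NOT p3)) OR NOT p1 AND p3
= NOT (p1 AND (p1 OR NOT p3)) OR NOT p1 AND p3   — distribution
= NOT p1 OR NOT p1 AND p3   — absorption
= NOT p1   — absorption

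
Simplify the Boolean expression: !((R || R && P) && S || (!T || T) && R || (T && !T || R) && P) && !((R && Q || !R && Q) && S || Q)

!R && !Q

!((R || R && P) && S || (!T || T) && R || (T && !T || R) && P) && !((R && Q || !R && Q) && S || Q)
= !((R || R && P) && S || (!T || T) && R || R && P) && !((R && Q || !R && Q) && S || Q)   (complement / identity)
= !((R || R && P) && S || R || R && P) && !((R && Q || !R && Q) && S || Q)   (complement / identity)
= !((R || R && P) && S || R || R && P) && !(Q && S || Q)   (distribution)
= !(R || R && P) && !(Q && S || Q)   (absorption)
= !R && !(Q && S || Q)   (absorption)
= !R && !Q   (absorption)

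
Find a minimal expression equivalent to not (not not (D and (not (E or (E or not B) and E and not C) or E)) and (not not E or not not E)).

not D or not E

not (not not (D and (not (E or (E or not B) and E and not C) or E)) and (not not E or not not E))
= not (not not (D and (not (E or E and not C) or E)) and (not not E or not not E))   [absorption]
= not (not not (D and (not (E or E and not C) or E)) and not not E)   [idempotence]
= not (D and (not (E or E and not C) or E)) or not E   [De Morgan]
= not (D and (not E or E)) or not E   [absorption]
= not D or not E   [complement / identity]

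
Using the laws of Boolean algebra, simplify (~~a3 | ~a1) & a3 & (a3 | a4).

(~~a3 | ~a1) & a3 & (a3 | a4)
= (a3 | ~a1) & a3 & (a3 | a4)   — double negation
= (a3 | ~a1) & a3   — absorption
= a3   — absorption

a3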